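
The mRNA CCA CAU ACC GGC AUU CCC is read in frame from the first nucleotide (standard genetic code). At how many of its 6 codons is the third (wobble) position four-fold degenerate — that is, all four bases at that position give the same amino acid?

Codon 1 CCA (Pro): third position 4-fold.
Codon 2 CAU (His): third position 2-fold.
Codon 3 ACC (Thr): third position 4-fold.
Codon 4 GGC (Gly): third position 4-fold.
Codon 5 AUU (Ile): third position 3-fold.
Codon 6 CCC (Pro): third position 4-fold.
Four-fold degenerate third positions: 4.

4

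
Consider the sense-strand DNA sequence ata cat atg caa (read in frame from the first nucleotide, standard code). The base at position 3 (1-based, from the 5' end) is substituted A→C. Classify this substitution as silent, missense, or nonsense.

silent

Position 3 falls in codon 1: ATA → Ile.
After the substitution the codon is ATC → Ile.
Both encode Ile, so the change is synonymous.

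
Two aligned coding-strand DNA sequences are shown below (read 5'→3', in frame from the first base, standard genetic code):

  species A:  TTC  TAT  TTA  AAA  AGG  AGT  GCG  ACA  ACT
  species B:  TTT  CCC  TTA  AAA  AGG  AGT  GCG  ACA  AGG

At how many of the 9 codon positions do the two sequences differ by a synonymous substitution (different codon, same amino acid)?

1

Codon 1: TTC Phe / TTT Phe — synonymous.
Codon 2: TAT Tyr / CCC Pro — nonsynonymous.
Codon 3: TTA Leu / TTA Leu — identical.
Codon 4: AAA Lys / AAA Lys — identical.
Codon 5: AGG Arg / AGG Arg — identical.
Codon 6: AGT Ser / AGT Ser — identical.
Codon 7: GCG Ala / GCG Ala — identical.
Codon 8: ACA Thr / ACA Thr — identical.
Codon 9: ACT Thr / AGG Arg — nonsynonymous.
Synonymous differences: 1.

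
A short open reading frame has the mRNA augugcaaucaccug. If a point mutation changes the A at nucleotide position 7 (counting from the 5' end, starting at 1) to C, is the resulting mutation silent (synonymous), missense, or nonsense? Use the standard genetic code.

missense

Position 7 falls in codon 3: AAU → Asn.
After the substitution the codon is CAU → His.
Asn ≠ His, so this is a missense mutation.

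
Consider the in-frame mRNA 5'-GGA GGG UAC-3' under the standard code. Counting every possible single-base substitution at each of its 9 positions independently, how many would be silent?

Codon 1 (GGA, Gly): 3 synonymous substitutions.
Codon 2 (GGG, Gly): 3 synonymous substitutions.
Codon 3 (UAC, Tyr): 1 synonymous substitution.
Total: 3 + 3 + 1 = 7.

7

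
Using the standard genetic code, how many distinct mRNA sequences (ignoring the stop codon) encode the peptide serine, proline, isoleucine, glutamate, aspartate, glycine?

1152

Ser: 6 codons.
Pro: 4 codons.
Ile: 3 codons.
Glu: 2 codons.
Asp: 2 codons.
Gly: 4 codons.
6 × 4 × 3 × 2 × 2 × 4 = 1152.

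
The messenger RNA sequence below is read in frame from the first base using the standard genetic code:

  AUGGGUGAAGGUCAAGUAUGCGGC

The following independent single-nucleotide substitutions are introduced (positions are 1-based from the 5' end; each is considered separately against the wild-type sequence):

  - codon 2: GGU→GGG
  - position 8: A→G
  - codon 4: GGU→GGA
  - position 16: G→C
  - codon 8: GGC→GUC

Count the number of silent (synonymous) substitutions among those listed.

2

Codon 2: GGU (Gly) → GGG (Gly) — synonymous.
Codon 3: GAA (Glu) → GGA (Gly) — missense.
Codon 4: GGU (Gly) → GGA (Gly) — synonymous.
Codon 6: GUA (Val) → CUA (Leu) — missense.
Codon 8: GGC (Gly) → GUC (Val) — missense.
Synonymous: 2 of 5.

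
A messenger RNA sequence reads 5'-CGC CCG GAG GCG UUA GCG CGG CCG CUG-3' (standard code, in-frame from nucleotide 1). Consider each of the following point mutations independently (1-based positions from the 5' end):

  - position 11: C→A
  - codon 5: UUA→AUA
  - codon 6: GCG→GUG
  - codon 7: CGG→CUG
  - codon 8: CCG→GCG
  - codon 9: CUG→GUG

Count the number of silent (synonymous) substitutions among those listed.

Codon 4: GCG (Ala) → GAG (Glu) — missense.
Codon 5: UUA (Leu) → AUA (Ile) — missense.
Codon 6: GCG (Ala) → GUG (Val) — missense.
Codon 7: CGG (Arg) → CUG (Leu) — missense.
Codon 8: CCG (Pro) → GCG (Ala) — missense.
Codon 9: CUG (Leu) → GUG (Val) — missense.
Synonymous: 0 of 6.

0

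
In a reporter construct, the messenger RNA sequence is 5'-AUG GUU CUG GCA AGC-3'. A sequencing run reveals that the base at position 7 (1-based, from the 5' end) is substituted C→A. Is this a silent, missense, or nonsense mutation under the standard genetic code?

Position 7 falls in codon 3: CUG → Leu.
After the substitution the codon is AUG → Met.
Leu ≠ Met, so this is a missense mutation.

missense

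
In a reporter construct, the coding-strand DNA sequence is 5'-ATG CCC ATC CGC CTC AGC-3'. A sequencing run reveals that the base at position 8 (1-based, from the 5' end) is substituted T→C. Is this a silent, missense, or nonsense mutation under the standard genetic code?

missense

Position 8 falls in codon 3: ATC → Ile.
After the substitution the codon is ACC → Thr.
Ile ≠ Thr, so this is a missense mutation.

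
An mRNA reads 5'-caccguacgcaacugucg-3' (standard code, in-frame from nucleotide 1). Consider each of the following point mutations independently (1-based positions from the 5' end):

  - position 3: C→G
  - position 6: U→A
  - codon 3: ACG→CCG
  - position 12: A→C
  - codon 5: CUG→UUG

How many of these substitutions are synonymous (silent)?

2

Codon 1: CAC (His) → CAG (Gln) — missense.
Codon 2: CGU (Arg) → CGA (Arg) — synonymous.
Codon 3: ACG (Thr) → CCG (Pro) — missense.
Codon 4: CAA (Gln) → CAC (His) — missense.
Codon 5: CUG (Leu) → UUG (Leu) — synonymous.
Synonymous: 2 of 5.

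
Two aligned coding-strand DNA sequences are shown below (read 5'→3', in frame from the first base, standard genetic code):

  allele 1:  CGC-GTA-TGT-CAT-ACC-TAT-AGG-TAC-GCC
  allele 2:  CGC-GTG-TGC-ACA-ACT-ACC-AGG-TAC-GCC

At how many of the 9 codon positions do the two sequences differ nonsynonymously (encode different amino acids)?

2

Codon 1: CGC Arg / CGC Arg — identical.
Codon 2: GTA Val / GTG Val — synonymous.
Codon 3: TGT Cys / TGC Cys — synonymous.
Codon 4: CAT His / ACA Thr — nonsynonymous.
Codon 5: ACC Thr / ACT Thr — synonymous.
Codon 6: TAT Tyr / ACC Thr — nonsynonymous.
Codon 7: AGG Arg / AGG Arg — identical.
Codon 8: TAC Tyr / TAC Tyr — identical.
Codon 9: GCC Ala / GCC Ala — identical.
Nonsynonymous differences: 2.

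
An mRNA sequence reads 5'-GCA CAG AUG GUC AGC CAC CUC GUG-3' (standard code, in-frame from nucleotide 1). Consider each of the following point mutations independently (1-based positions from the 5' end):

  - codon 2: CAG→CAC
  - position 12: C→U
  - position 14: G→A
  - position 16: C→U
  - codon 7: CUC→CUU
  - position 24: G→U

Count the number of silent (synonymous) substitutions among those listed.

3

Codon 2: CAG (Gln) → CAC (His) — missense.
Codon 4: GUC (Val) → GUU (Val) — synonymous.
Codon 5: AGC (Ser) → AAC (Asn) — missense.
Codon 6: CAC (His) → UAC (Tyr) — missense.
Codon 7: CUC (Leu) → CUU (Leu) — synonymous.
Codon 8: GUG (Val) → GUU (Val) — synonymous.
Synonymous: 3 of 6.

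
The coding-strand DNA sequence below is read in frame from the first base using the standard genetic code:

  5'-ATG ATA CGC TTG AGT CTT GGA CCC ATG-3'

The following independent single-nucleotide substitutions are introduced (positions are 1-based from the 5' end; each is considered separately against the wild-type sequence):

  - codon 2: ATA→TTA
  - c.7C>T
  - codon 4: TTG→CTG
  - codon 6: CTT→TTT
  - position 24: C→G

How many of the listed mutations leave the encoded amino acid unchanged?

2

Codon 2: ATA (Ile) → TTA (Leu) — missense.
Codon 3: CGC (Arg) → TGC (Cys) — missense.
Codon 4: TTG (Leu) → CTG (Leu) — synonymous.
Codon 6: CTT (Leu) → TTT (Phe) — missense.
Codon 8: CCC (Pro) → CCG (Pro) — synonymous.
Synonymous: 2 of 5.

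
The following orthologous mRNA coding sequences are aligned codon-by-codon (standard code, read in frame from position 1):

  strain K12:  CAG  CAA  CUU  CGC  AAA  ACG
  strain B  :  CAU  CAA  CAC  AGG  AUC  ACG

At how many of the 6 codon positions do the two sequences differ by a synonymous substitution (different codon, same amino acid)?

Codon 1: CAG Gln / CAU His — nonsynonymous.
Codon 2: CAA Gln / CAA Gln — identical.
Codon 3: CUU Leu / CAC His — nonsynonymous.
Codon 4: CGC Arg / AGG Arg — synonymous.
Codon 5: AAA Lys / AUC Ile — nonsynonymous.
Codon 6: ACG Thr / ACG Thr — identical.
Synonymous differences: 1.

1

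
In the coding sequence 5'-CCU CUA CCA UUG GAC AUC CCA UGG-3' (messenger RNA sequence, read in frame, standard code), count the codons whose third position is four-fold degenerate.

Codon 1 CCU (Pro): third position 4-fold.
Codon 2 CUA (Leu): third position 4-fold.
Codon 3 CCA (Pro): third position 4-fold.
Codon 4 UUG (Leu): third position 2-fold.
Codon 5 GAC (Asp): third position 2-fold.
Codon 6 AUC (Ile): third position 3-fold.
Codon 7 CCA (Pro): third position 4-fold.
Codon 8 UGG (Trp): third position 1-fold.
Four-fold degenerate third positions: 4.

4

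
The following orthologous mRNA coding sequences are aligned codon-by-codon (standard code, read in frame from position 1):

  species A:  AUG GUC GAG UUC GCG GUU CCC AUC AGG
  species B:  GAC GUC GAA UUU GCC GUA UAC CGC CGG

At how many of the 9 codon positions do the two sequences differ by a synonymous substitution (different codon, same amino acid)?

5

Codon 1: AUG Met / GAC Asp — nonsynonymous.
Codon 2: GUC Val / GUC Val — identical.
Codon 3: GAG Glu / GAA Glu — synonymous.
Codon 4: UUC Phe / UUU Phe — synonymous.
Codon 5: GCG Ala / GCC Ala — synonymous.
Codon 6: GUU Val / GUA Val — synonymous.
Codon 7: CCC Pro / UAC Tyr — nonsynonymous.
Codon 8: AUC Ile / CGC Arg — nonsynonymous.
Codon 9: AGG Arg / CGG Arg — synonymous.
Synonymous differences: 5.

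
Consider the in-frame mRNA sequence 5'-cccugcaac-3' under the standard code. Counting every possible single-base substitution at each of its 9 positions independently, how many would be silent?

Codon 1 (CCC, Pro): 3 synonymous substitutions.
Codon 2 (UGC, Cys): 1 synonymous substitution.
Codon 3 (AAC, Asn): 1 synonymous substitution.
Total: 3 + 1 + 1 = 5.

5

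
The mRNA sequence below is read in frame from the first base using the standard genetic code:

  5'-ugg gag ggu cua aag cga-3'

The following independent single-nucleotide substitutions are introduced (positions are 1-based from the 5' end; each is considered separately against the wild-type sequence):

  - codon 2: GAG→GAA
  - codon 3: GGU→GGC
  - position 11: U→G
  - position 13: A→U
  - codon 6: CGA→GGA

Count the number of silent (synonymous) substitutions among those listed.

Codon 2: GAG (Glu) → GAA (Glu) — synonymous.
Codon 3: GGU (Gly) → GGC (Gly) — synonymous.
Codon 4: CUA (Leu) → CGA (Arg) — missense.
Codon 5: AAG (Lys) → UAG (Stop) — nonsense.
Codon 6: CGA (Arg) → GGA (Gly) — missense.
Synonymous: 2 of 5.

2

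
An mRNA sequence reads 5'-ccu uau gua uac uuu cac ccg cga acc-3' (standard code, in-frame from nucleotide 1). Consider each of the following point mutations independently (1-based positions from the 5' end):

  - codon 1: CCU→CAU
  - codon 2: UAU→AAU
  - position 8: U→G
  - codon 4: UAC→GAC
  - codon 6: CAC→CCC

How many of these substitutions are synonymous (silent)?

0

Codon 1: CCU (Pro) → CAU (His) — missense.
Codon 2: UAU (Tyr) → AAU (Asn) — missense.
Codon 3: GUA (Val) → GGA (Gly) — missense.
Codon 4: UAC (Tyr) → GAC (Asp) — missense.
Codon 6: CAC (His) → CCC (Pro) — missense.
Synonymous: 0 of 5.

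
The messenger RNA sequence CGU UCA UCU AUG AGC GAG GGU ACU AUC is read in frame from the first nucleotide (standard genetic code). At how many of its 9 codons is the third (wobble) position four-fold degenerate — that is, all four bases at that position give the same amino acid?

5

Codon 1 CGU (Arg): third position 4-fold.
Codon 2 UCA (Ser): third position 4-fold.
Codon 3 UCU (Ser): third position 4-fold.
Codon 4 AUG (Met): third position 1-fold.
Codon 5 AGC (Ser): third position 2-fold.
Codon 6 GAG (Glu): third position 2-fold.
Codon 7 GGU (Gly): third position 4-fold.
Codon 8 ACU (Thr): third position 4-fold.
Codon 9 AUC (Ile): third position 3-fold.
Four-fold degenerate third positions: 5.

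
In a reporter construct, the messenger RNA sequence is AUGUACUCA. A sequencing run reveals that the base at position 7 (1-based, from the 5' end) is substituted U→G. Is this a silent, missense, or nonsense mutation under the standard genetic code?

Position 7 falls in codon 3: UCA → Ser.
After the substitution the codon is GCA → Ala.
Ser ≠ Ala, so this is a missense mutation.

missense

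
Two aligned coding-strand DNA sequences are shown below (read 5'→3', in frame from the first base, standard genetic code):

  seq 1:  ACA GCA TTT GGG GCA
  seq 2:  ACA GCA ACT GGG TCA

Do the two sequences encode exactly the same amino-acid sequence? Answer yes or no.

no

Codon 1: ACA Thr / ACA Thr — identical.
Codon 2: GCA Ala / GCA Ala — identical.
Codon 3: TTT Phe / ACT Thr — nonsynonymous.
Codon 4: GGG Gly / GGG Gly — identical.
Codon 5: GCA Ala / TCA Ser — nonsynonymous.
Nonsynonymous differences: 2 → different protein.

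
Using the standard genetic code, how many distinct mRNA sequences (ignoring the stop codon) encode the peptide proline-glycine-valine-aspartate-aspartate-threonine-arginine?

Pro: 4 codons.
Gly: 4 codons.
Val: 4 codons.
Asp: 2 codons.
Asp: 2 codons.
Thr: 4 codons.
Arg: 6 codons.
4 × 4 × 4 × 2 × 2 × 4 × 6 = 6144.

6144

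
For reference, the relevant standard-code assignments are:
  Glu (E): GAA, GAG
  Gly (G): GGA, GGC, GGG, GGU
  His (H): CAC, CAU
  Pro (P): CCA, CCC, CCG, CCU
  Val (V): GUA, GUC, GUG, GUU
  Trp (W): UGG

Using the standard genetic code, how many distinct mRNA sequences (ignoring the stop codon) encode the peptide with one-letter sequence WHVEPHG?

Trp: 1 codon.
His: 2 codons.
Val: 4 codons.
Glu: 2 codons.
Pro: 4 codons.
His: 2 codons.
Gly: 4 codons.
1 × 2 × 4 × 2 × 4 × 2 × 4 = 512.

512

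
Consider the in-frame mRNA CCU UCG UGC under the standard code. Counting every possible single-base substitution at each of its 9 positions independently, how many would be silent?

7

Codon 1 (CCU, Pro): 3 synonymous substitutions.
Codon 2 (UCG, Ser): 3 synonymous substitutions.
Codon 3 (UGC, Cys): 1 synonymous substitution.
Total: 3 + 3 + 1 = 7.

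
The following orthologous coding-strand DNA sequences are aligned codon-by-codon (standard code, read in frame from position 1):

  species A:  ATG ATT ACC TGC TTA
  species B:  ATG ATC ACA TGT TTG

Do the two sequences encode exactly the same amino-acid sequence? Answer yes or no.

yes

Codon 1: ATG Met / ATG Met — identical.
Codon 2: ATT Ile / ATC Ile — synonymous.
Codon 3: ACC Thr / ACA Thr — synonymous.
Codon 4: TGC Cys / TGT Cys — synonymous.
Codon 5: TTA Leu / TTG Leu — synonymous.
Nonsynonymous differences: 0 → same protein.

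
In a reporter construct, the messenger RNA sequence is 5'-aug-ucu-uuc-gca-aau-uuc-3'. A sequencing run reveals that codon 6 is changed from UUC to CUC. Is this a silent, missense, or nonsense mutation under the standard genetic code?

Position 16 falls in codon 6: UUC → Phe.
After the substitution the codon is CUC → Leu.
Phe ≠ Leu, so this is a missense mutation.

missense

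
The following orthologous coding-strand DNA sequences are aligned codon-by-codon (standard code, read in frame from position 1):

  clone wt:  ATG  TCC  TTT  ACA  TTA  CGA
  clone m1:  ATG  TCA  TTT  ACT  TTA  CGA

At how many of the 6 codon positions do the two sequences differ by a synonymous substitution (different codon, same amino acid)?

2

Codon 1: ATG Met / ATG Met — identical.
Codon 2: TCC Ser / TCA Ser — synonymous.
Codon 3: TTT Phe / TTT Phe — identical.
Codon 4: ACA Thr / ACT Thr — synonymous.
Codon 5: TTA Leu / TTA Leu — identical.
Codon 6: CGA Arg / CGA Arg — identical.
Synonymous differences: 2.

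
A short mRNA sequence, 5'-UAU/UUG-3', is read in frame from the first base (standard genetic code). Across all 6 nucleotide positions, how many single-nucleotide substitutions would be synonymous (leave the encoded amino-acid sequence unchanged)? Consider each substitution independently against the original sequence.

Codon 1 (UAU, Tyr): 1 synonymous substitution.
Codon 2 (UUG, Leu): 2 synonymous substitutions.
Total: 1 + 2 = 3.

3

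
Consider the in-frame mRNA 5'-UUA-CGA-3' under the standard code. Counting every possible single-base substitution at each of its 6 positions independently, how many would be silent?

6

Codon 1 (UUA, Leu): 2 synonymous substitutions.
Codon 2 (CGA, Arg): 4 synonymous substitutions.
Total: 2 + 4 = 6.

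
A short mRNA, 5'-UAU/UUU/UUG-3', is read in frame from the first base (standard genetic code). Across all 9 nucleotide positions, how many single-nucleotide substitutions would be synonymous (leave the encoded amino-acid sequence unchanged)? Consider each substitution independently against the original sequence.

Codon 1 (UAU, Tyr): 1 synonymous substitution.
Codon 2 (UUU, Phe): 1 synonymous substitution.
Codon 3 (UUG, Leu): 2 synonymous substitutions.
Total: 1 + 1 + 2 = 4.

4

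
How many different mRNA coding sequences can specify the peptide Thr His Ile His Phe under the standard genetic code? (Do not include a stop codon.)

96

Thr: 4 codons.
His: 2 codons.
Ile: 3 codons.
His: 2 codons.
Phe: 2 codons.
4 × 2 × 3 × 2 × 2 = 96.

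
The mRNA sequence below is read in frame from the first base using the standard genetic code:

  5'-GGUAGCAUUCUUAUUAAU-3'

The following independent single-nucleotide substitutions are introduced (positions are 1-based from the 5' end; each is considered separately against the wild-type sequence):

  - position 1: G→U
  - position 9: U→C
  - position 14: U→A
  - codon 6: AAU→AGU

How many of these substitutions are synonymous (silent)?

Codon 1: GGU (Gly) → UGU (Cys) — missense.
Codon 3: AUU (Ile) → AUC (Ile) — synonymous.
Codon 5: AUU (Ile) → AAU (Asn) — missense.
Codon 6: AAU (Asn) → AGU (Ser) — missense.
Synonymous: 1 of 4.

1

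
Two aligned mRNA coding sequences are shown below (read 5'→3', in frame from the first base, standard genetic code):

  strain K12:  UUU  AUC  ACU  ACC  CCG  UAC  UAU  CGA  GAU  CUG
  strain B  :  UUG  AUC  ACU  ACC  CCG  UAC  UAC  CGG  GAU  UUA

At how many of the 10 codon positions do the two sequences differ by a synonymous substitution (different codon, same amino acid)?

Codon 1: UUU Phe / UUG Leu — nonsynonymous.
Codon 2: AUC Ile / AUC Ile — identical.
Codon 3: ACU Thr / ACU Thr — identical.
Codon 4: ACC Thr / ACC Thr — identical.
Codon 5: CCG Pro / CCG Pro — identical.
Codon 6: UAC Tyr / UAC Tyr — identical.
Codon 7: UAU Tyr / UAC Tyr — synonymous.
Codon 8: CGA Arg / CGG Arg — synonymous.
Codon 9: GAU Asp / GAU Asp — identical.
Codon 10: CUG Leu / UUA Leu — synonymous.
Synonymous differences: 3.

3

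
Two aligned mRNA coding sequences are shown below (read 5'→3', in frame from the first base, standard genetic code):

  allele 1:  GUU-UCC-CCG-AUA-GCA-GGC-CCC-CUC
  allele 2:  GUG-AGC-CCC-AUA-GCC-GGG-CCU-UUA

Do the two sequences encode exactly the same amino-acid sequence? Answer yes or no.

yes

Codon 1: GUU Val / GUG Val — synonymous.
Codon 2: UCC Ser / AGC Ser — synonymous.
Codon 3: CCG Pro / CCC Pro — synonymous.
Codon 4: AUA Ile / AUA Ile — identical.
Codon 5: GCA Ala / GCC Ala — synonymous.
Codon 6: GGC Gly / GGG Gly — synonymous.
Codon 7: CCC Pro / CCU Pro — synonymous.
Codon 8: CUC Leu / UUA Leu — synonymous.
Nonsynonymous differences: 0 → same protein.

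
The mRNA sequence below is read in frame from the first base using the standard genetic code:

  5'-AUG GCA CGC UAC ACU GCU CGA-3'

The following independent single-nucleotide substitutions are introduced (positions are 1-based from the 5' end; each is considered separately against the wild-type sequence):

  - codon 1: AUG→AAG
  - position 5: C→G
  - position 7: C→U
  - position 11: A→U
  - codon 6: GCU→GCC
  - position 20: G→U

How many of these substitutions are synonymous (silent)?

1

Codon 1: AUG (Met) → AAG (Lys) — missense.
Codon 2: GCA (Ala) → GGA (Gly) — missense.
Codon 3: CGC (Arg) → UGC (Cys) — missense.
Codon 4: UAC (Tyr) → UUC (Phe) — missense.
Codon 6: GCU (Ala) → GCC (Ala) — synonymous.
Codon 7: CGA (Arg) → CUA (Leu) — missense.
Synonymous: 1 of 6.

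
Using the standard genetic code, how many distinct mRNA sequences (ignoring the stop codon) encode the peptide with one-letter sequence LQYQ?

Leu: 6 codons.
Gln: 2 codons.
Tyr: 2 codons.
Gln: 2 codons.
6 × 2 × 2 × 2 = 48.

48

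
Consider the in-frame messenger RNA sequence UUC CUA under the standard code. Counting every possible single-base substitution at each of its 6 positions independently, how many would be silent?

Codon 1 (UUC, Phe): 1 synonymous substitution.
Codon 2 (CUA, Leu): 4 synonymous substitutions.
Total: 1 + 4 = 5.

5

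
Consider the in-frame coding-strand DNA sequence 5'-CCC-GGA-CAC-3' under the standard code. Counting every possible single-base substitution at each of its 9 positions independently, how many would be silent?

7

Codon 1 (CCC, Pro): 3 synonymous substitutions.
Codon 2 (GGA, Gly): 3 synonymous substitutions.
Codon 3 (CAC, His): 1 synonymous substitution.
Total: 3 + 3 + 1 = 7.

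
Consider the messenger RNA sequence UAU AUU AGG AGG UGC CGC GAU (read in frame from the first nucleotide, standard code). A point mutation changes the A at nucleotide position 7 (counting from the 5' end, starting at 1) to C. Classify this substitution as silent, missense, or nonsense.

Position 7 falls in codon 3: AGG → Arg.
After the substitution the codon is CGG → Arg.
Both encode Arg, so the change is synonymous.

silent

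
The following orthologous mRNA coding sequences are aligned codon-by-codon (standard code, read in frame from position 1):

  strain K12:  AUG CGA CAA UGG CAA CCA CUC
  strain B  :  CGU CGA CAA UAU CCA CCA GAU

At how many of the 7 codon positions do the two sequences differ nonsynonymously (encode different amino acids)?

4

Codon 1: AUG Met / CGU Arg — nonsynonymous.
Codon 2: CGA Arg / CGA Arg — identical.
Codon 3: CAA Gln / CAA Gln — identical.
Codon 4: UGG Trp / UAU Tyr — nonsynonymous.
Codon 5: CAA Gln / CCA Pro — nonsynonymous.
Codon 6: CCA Pro / CCA Pro — identical.
Codon 7: CUC Leu / GAU Asp — nonsynonymous.
Nonsynonymous differences: 4.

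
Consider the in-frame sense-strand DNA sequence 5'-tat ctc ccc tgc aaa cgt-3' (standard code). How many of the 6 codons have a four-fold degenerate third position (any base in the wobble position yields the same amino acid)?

Codon 1 TAT (Tyr): third position 2-fold.
Codon 2 CTC (Leu): third position 4-fold.
Codon 3 CCC (Pro): third position 4-fold.
Codon 4 TGC (Cys): third position 2-fold.
Codon 5 AAA (Lys): third position 2-fold.
Codon 6 CGT (Arg): third position 4-fold.
Four-fold degenerate third positions: 3.

3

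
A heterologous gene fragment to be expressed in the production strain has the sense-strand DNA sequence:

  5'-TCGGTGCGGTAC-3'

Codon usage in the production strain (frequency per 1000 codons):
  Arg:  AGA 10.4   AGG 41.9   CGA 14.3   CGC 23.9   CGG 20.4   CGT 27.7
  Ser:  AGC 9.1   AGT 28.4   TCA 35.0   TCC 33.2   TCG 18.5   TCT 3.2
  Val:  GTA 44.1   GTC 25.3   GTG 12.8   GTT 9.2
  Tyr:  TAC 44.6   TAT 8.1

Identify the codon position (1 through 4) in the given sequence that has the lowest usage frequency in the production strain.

Codon 1 TCG (Ser): 18.5 per 1000.
Codon 2 GTG (Val): 12.8 per 1000.
Codon 3 CGG (Arg): 20.4 per 1000.
Codon 4 TAC (Tyr): 44.6 per 1000.
Lowest frequency is 12.8 at codon 2.

2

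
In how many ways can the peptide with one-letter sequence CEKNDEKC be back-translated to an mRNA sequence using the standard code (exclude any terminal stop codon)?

256

Cys: 2 codons.
Glu: 2 codons.
Lys: 2 codons.
Asn: 2 codons.
Asp: 2 codons.
Glu: 2 codons.
Lys: 2 codons.
Cys: 2 codons.
2 × 2 × 2 × 2 × 2 × 2 × 2 × 2 = 256.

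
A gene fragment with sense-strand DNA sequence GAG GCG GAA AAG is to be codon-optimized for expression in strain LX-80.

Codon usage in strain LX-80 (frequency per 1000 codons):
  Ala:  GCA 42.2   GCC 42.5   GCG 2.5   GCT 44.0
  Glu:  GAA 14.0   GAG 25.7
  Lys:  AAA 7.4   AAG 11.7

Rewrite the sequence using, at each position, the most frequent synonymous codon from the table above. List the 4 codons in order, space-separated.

Codon 1 (Glu): best is GAG at 25.7.
Codon 2 (Ala): best is GCT at 44.0.
Codon 3 (Glu): best is GAG at 25.7.
Codon 4 (Lys): best is AAG at 11.7.

GAG GCT GAG AAG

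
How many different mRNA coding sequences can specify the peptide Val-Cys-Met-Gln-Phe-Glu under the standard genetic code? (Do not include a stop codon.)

Val: 4 codons.
Cys: 2 codons.
Met: 1 codon.
Gln: 2 codons.
Phe: 2 codons.
Glu: 2 codons.
4 × 2 × 1 × 2 × 2 × 2 = 64.

64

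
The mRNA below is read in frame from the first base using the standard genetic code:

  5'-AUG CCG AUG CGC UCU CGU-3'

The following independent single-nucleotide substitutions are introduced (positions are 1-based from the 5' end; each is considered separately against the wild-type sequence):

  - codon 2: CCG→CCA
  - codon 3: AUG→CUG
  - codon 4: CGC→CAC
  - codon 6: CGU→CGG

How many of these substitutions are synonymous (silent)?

2

Codon 2: CCG (Pro) → CCA (Pro) — synonymous.
Codon 3: AUG (Met) → CUG (Leu) — missense.
Codon 4: CGC (Arg) → CAC (His) — missense.
Codon 6: CGU (Arg) → CGG (Arg) — synonymous.
Synonymous: 2 of 4.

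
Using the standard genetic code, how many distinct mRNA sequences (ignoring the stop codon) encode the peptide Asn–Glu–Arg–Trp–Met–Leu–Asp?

Asn: 2 codons.
Glu: 2 codons.
Arg: 6 codons.
Trp: 1 codon.
Met: 1 codon.
Leu: 6 codons.
Asp: 2 codons.
2 × 2 × 6 × 1 × 1 × 6 × 2 = 288.

288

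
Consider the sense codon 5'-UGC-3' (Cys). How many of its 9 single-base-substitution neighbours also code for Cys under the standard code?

1

Position 1: none → 0 synonymous.
Position 2: none → 0 synonymous.
Position 3: UGU → 1 synonymous.
Total: 0 + 0 + 1 = 1.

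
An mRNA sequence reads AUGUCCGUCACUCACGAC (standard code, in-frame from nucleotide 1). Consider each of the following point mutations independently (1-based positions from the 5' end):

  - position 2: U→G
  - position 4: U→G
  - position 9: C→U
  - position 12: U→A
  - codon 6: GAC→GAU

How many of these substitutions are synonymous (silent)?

3

Codon 1: AUG (Met) → AGG (Arg) — missense.
Codon 2: UCC (Ser) → GCC (Ala) — missense.
Codon 3: GUC (Val) → GUU (Val) — synonymous.
Codon 4: ACU (Thr) → ACA (Thr) — synonymous.
Codon 6: GAC (Asp) → GAU (Asp) — synonymous.
Synonymous: 3 of 5.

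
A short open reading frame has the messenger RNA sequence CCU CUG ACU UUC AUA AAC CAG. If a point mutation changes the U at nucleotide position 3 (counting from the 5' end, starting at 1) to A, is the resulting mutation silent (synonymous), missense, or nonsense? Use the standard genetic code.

Position 3 falls in codon 1: CCU → Pro.
After the substitution the codon is CCA → Pro.
Both encode Pro, so the change is synonymous.

silent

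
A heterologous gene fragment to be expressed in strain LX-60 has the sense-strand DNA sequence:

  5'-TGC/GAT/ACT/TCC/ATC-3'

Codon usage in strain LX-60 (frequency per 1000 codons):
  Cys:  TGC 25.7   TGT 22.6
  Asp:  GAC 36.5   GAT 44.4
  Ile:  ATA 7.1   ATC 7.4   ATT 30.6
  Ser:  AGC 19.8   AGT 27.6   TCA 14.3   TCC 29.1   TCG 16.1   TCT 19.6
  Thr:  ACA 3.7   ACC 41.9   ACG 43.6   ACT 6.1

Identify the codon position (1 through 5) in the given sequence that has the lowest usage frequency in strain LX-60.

Codon 1 TGC (Cys): 25.7 per 1000.
Codon 2 GAT (Asp): 44.4 per 1000.
Codon 3 ACT (Thr): 6.1 per 1000.
Codon 4 TCC (Ser): 29.1 per 1000.
Codon 5 ATC (Ile): 7.4 per 1000.
Lowest frequency is 6.1 at codon 3.

3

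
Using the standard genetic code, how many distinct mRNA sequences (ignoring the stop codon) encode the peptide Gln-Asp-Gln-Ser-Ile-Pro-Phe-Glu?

Gln: 2 codons.
Asp: 2 codons.
Gln: 2 codons.
Ser: 6 codons.
Ile: 3 codons.
Pro: 4 codons.
Phe: 2 codons.
Glu: 2 codons.
2 × 2 × 2 × 6 × 3 × 4 × 2 × 2 = 2304.

2304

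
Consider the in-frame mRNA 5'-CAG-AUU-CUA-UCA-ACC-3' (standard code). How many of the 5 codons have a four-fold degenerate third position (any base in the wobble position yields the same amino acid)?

Codon 1 CAG (Gln): third position 2-fold.
Codon 2 AUU (Ile): third position 3-fold.
Codon 3 CUA (Leu): third position 4-fold.
Codon 4 UCA (Ser): third position 4-fold.
Codon 5 ACC (Thr): third position 4-fold.
Four-fold degenerate third positions: 3.

3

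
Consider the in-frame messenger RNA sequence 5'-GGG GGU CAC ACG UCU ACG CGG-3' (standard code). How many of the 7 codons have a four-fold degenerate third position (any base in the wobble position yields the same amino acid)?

6

Codon 1 GGG (Gly): third position 4-fold.
Codon 2 GGU (Gly): third position 4-fold.
Codon 3 CAC (His): third position 2-fold.
Codon 4 ACG (Thr): third position 4-fold.
Codon 5 UCU (Ser): third position 4-fold.
Codon 6 ACG (Thr): third position 4-fold.
Codon 7 CGG (Arg): third position 4-fold.
Four-fold degenerate third positions: 6.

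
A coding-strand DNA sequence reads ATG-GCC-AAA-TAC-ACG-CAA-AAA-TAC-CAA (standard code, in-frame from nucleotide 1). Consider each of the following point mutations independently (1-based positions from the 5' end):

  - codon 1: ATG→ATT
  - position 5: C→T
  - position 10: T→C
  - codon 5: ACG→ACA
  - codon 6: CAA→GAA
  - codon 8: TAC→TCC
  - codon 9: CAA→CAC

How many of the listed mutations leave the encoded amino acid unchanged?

1

Codon 1: ATG (Met) → ATT (Ile) — missense.
Codon 2: GCC (Ala) → GTC (Val) — missense.
Codon 4: TAC (Tyr) → CAC (His) — missense.
Codon 5: ACG (Thr) → ACA (Thr) — synonymous.
Codon 6: CAA (Gln) → GAA (Glu) — missense.
Codon 8: TAC (Tyr) → TCC (Ser) — missense.
Codon 9: CAA (Gln) → CAC (His) — missense.
Synonymous: 1 of 7.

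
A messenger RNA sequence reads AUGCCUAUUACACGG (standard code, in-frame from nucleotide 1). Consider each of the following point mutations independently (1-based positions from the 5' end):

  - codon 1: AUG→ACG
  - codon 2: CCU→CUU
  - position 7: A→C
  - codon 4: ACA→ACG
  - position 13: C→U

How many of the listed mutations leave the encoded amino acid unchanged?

1

Codon 1: AUG (Met) → ACG (Thr) — missense.
Codon 2: CCU (Pro) → CUU (Leu) — missense.
Codon 3: AUU (Ile) → CUU (Leu) — missense.
Codon 4: ACA (Thr) → ACG (Thr) — synonymous.
Codon 5: CGG (Arg) → UGG (Trp) — missense.
Synonymous: 1 of 5.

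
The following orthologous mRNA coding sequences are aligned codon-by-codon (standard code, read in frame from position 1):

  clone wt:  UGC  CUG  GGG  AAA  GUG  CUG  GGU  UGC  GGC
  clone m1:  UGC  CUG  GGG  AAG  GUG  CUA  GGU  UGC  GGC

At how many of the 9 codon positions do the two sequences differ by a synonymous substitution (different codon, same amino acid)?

2

Codon 1: UGC Cys / UGC Cys — identical.
Codon 2: CUG Leu / CUG Leu — identical.
Codon 3: GGG Gly / GGG Gly — identical.
Codon 4: AAA Lys / AAG Lys — synonymous.
Codon 5: GUG Val / GUG Val — identical.
Codon 6: CUG Leu / CUA Leu — synonymous.
Codon 7: GGU Gly / GGU Gly — identical.
Codon 8: UGC Cys / UGC Cys — identical.
Codon 9: GGC Gly / GGC Gly — identical.
Synonymous differences: 2.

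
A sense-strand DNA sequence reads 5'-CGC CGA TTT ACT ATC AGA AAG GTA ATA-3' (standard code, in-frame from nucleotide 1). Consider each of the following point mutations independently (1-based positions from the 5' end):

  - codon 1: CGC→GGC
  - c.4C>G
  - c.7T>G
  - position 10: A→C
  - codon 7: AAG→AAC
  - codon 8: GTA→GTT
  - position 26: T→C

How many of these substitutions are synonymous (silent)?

1

Codon 1: CGC (Arg) → GGC (Gly) — missense.
Codon 2: CGA (Arg) → GGA (Gly) — missense.
Codon 3: TTT (Phe) → GTT (Val) — missense.
Codon 4: ACT (Thr) → CCT (Pro) — missense.
Codon 7: AAG (Lys) → AAC (Asn) — missense.
Codon 8: GTA (Val) → GTT (Val) — synonymous.
Codon 9: ATA (Ile) → ACA (Thr) — missense.
Synonymous: 1 of 7.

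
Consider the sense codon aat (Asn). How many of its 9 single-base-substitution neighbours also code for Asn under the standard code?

Position 1: none → 0 synonymous.
Position 2: none → 0 synonymous.
Position 3: AAC → 1 synonymous.
Total: 0 + 0 + 1 = 1.

1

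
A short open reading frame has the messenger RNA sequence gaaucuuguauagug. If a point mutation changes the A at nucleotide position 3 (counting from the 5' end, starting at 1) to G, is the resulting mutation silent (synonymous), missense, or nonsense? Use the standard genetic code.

Position 3 falls in codon 1: GAA → Glu.
After the substitution the codon is GAG → Glu.
Both encode Glu, so the change is synonymous.

silent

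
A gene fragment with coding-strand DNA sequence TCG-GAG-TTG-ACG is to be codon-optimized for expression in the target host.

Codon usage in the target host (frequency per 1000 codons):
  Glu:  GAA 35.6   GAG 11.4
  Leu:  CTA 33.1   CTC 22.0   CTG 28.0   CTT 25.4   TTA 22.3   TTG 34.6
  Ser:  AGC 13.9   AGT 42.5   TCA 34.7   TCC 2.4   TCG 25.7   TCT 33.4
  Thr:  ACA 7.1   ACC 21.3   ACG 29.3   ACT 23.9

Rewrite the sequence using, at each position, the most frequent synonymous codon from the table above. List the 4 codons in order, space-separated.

AGT GAA TTG ACG

Codon 1 (Ser): best is AGT at 42.5.
Codon 2 (Glu): best is GAA at 35.6.
Codon 3 (Leu): best is TTG at 34.6.
Codon 4 (Thr): best is ACG at 29.3.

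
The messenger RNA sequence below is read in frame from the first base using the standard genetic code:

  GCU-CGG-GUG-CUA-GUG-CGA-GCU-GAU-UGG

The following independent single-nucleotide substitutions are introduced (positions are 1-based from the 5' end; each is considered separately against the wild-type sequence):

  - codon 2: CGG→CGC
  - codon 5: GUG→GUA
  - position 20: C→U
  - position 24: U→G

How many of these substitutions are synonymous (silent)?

2

Codon 2: CGG (Arg) → CGC (Arg) — synonymous.
Codon 5: GUG (Val) → GUA (Val) — synonymous.
Codon 7: GCU (Ala) → GUU (Val) — missense.
Codon 8: GAU (Asp) → GAG (Glu) — missense.
Synonymous: 2 of 4.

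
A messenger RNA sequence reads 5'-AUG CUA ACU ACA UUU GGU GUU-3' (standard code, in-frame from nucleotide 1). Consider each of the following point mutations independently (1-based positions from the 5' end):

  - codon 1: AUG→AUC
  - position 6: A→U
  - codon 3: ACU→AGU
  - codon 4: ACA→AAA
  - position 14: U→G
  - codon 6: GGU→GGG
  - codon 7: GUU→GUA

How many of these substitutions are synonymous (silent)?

Codon 1: AUG (Met) → AUC (Ile) — missense.
Codon 2: CUA (Leu) → CUU (Leu) — synonymous.
Codon 3: ACU (Thr) → AGU (Ser) — missense.
Codon 4: ACA (Thr) → AAA (Lys) — missense.
Codon 5: UUU (Phe) → UGU (Cys) — missense.
Codon 6: GGU (Gly) → GGG (Gly) — synonymous.
Codon 7: GUU (Val) → GUA (Val) — synonymous.
Synonymous: 3 of 7.

3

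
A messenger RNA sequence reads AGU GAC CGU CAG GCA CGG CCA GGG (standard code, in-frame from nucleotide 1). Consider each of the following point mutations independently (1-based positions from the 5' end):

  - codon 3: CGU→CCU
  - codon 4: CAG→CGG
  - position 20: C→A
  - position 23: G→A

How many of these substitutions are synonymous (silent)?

Codon 3: CGU (Arg) → CCU (Pro) — missense.
Codon 4: CAG (Gln) → CGG (Arg) — missense.
Codon 7: CCA (Pro) → CAA (Gln) — missense.
Codon 8: GGG (Gly) → GAG (Glu) — missense.
Synonymous: 0 of 4.

0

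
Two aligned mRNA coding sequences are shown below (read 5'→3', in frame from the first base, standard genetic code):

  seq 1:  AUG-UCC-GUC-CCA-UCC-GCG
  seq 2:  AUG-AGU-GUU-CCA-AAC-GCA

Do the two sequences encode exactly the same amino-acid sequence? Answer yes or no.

no

Codon 1: AUG Met / AUG Met — identical.
Codon 2: UCC Ser / AGU Ser — synonymous.
Codon 3: GUC Val / GUU Val — synonymous.
Codon 4: CCA Pro / CCA Pro — identical.
Codon 5: UCC Ser / AAC Asn — nonsynonymous.
Codon 6: GCG Ala / GCA Ala — synonymous.
Nonsynonymous differences: 1 → different protein.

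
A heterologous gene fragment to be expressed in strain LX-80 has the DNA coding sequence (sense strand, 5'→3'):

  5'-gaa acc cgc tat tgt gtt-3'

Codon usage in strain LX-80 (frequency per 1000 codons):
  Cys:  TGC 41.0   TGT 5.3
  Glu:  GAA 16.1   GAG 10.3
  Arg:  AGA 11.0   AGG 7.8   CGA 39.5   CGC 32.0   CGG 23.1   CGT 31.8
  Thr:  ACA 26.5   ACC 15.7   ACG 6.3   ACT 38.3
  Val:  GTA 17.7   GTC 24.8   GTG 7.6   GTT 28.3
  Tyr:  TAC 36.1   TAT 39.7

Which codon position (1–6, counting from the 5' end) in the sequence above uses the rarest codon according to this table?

Codon 1 GAA (Glu): 16.1 per 1000.
Codon 2 ACC (Thr): 15.7 per 1000.
Codon 3 CGC (Arg): 32.0 per 1000.
Codon 4 TAT (Tyr): 39.7 per 1000.
Codon 5 TGT (Cys): 5.3 per 1000.
Codon 6 GTT (Val): 28.3 per 1000.
Lowest frequency is 5.3 at codon 5.

5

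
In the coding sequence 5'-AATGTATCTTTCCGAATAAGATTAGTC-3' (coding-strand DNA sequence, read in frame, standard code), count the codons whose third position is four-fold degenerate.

Codon 1 AAT (Asn): third position 2-fold.
Codon 2 GTA (Val): third position 4-fold.
Codon 3 TCT (Ser): third position 4-fold.
Codon 4 TTC (Phe): third position 2-fold.
Codon 5 CGA (Arg): third position 4-fold.
Codon 6 ATA (Ile): third position 3-fold.
Codon 7 AGA (Arg): third position 2-fold.
Codon 8 TTA (Leu): third position 2-fold.
Codon 9 GTC (Val): third position 4-fold.
Four-fold degenerate third positions: 4.

4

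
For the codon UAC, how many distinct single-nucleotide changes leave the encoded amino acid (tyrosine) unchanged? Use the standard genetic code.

Position 1: none → 0 synonymous.
Position 2: none → 0 synonymous.
Position 3: UAU → 1 synonymous.
Total: 0 + 0 + 1 = 1.

1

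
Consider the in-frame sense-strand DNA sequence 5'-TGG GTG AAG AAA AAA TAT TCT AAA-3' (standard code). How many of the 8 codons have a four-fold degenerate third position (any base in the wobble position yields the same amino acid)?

Codon 1 TGG (Trp): third position 1-fold.
Codon 2 GTG (Val): third position 4-fold.
Codon 3 AAG (Lys): third position 2-fold.
Codon 4 AAA (Lys): third position 2-fold.
Codon 5 AAA (Lys): third position 2-fold.
Codon 6 TAT (Tyr): third position 2-fold.
Codon 7 TCT (Ser): third position 4-fold.
Codon 8 AAA (Lys): third position 2-fold.
Four-fold degenerate third positions: 2.

2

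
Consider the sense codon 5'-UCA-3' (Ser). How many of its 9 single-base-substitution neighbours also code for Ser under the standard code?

3

Position 1: none → 0 synonymous.
Position 2: none → 0 synonymous.
Position 3: UCU, UCC, UCG → 3 synonymous.
Total: 0 + 0 + 3 = 3.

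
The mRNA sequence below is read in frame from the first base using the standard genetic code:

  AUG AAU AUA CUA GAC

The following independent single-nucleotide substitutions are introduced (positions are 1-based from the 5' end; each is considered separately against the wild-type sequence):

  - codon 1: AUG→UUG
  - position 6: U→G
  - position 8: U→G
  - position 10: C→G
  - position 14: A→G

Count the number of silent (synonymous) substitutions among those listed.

0

Codon 1: AUG (Met) → UUG (Leu) — missense.
Codon 2: AAU (Asn) → AAG (Lys) — missense.
Codon 3: AUA (Ile) → AGA (Arg) — missense.
Codon 4: CUA (Leu) → GUA (Val) — missense.
Codon 5: GAC (Asp) → GGC (Gly) — missense.
Synonymous: 0 of 5.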